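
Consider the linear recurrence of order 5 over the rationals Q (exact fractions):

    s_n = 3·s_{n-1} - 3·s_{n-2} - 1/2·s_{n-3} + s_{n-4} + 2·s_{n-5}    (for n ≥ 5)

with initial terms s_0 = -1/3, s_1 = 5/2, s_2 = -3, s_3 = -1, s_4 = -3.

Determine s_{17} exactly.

61063/24

s_5 = 3·-3 + -3·-1 + -1/2·-3 + 1·5/2 + 2·-1/3 = -8/3
s_6 = 3·-8/3 + -3·-3 + -1/2·-1 + 1·-3 + 2·5/2 = 7/2
s_7 = 3·7/2 + -3·-8/3 + -1/2·-3 + 1·-1 + 2·-3 = 13
s_8 = 3·13 + -3·7/2 + -1/2·-8/3 + 1·-3 + 2·-1 = 149/6
s_9 = 3·149/6 + -3·13 + -1/2·7/2 + 1·-8/3 + 2·-3 = 301/12
s_10 = 3·301/12 + -3·149/6 + -1/2·13 + 1·7/2 + 2·-8/3 = -91/12
s_11 = 3·-91/12 + -3·301/12 + -1/2·149/6 + 1·13 + 2·7/2 = -1085/12
s_12 = 3·-1085/12 + -3·-91/12 + -1/2·301/12 + 1·149/6 + 2·13 = -5045/24
s_13 = 3·-5045/24 + -3·-1085/12 + -1/2·-91/12 + 1·301/12 + 2·149/6 = -1685/6
s_14 = 3·-1685/6 + -3·-5045/24 + -1/2·-1085/12 + 1·-91/12 + 2·301/12 = -1489/12
s_15 = 3·-1489/12 + -3·-1685/6 + -1/2·-5045/24 + 1·-1085/12 + 2·-91/12 = 22549/48
s_16 = 3·22549/48 + -3·-1489/12 + -1/2·-1685/6 + 1·-5045/24 + 2·-1085/12 = 24495/16
s_17 = 3·24495/16 + -3·22549/48 + -1/2·-1489/12 + 1·-1685/6 + 2·-5045/24 = 61063/24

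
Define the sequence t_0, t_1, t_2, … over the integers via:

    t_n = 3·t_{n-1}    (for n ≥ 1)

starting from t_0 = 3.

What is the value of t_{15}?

t_1 = 3·3 = 9
t_2 = 3·9 = 27
t_3 = 3·27 = 81
t_4 = 3·81 = 243
t_5 = 3·243 = 729
t_6 = 3·729 = 2187
t_7 = 3·2187 = 6561
t_8 = 3·6561 = 19683
t_9 = 3·19683 = 59049
t_10 = 3·59049 = 177147
t_11 = 3·177147 = 531441
t_12 = 3·531441 = 1594323
t_13 = 3·1594323 = 4782969
t_14 = 3·4782969 = 14348907
t_15 = 3·14348907 = 43046721

43046721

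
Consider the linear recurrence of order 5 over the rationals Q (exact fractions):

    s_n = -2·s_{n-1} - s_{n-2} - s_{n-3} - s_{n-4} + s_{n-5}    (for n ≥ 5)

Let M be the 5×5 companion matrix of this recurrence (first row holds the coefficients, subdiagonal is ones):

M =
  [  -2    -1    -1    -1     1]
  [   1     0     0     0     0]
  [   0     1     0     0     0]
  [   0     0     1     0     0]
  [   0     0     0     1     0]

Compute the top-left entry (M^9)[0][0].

-14

(M^9)[0][0] is the top entry after applying M 9 times to the unit state (1, 0, 0, 0, 0). Equivalently it is h_{13} for the auxiliary sequence (h_n) obeying the same recurrence with h_4 = 1 and h_i = 0 for 0 ≤ i < 4:
h_5 = -2·1 + -1·0 + -1·0 + -1·0 + 1·0 = -2
h_6 = -2·-2 + -1·1 + -1·0 + -1·0 + 1·0 = 3
h_7 = -2·3 + -1·-2 + -1·1 + -1·0 + 1·0 = -5
h_8 = -2·-5 + -1·3 + -1·-2 + -1·1 + 1·0 = 8
h_9 = -2·8 + -1·-5 + -1·3 + -1·-2 + 1·1 = -11
h_10 = -2·-11 + -1·8 + -1·-5 + -1·3 + 1·-2 = 14
h_11 = -2·14 + -1·-11 + -1·8 + -1·-5 + 1·3 = -17
h_12 = -2·-17 + -1·14 + -1·-11 + -1·8 + 1·-5 = 18
h_13 = -2·18 + -1·-17 + -1·14 + -1·-11 + 1·8 = -14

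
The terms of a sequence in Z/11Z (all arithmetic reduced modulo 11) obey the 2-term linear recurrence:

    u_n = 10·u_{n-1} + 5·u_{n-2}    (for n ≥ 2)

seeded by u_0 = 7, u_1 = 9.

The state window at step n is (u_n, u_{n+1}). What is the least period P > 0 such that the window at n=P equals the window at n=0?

n=0: window = (7, 9)
n=1: window = (9, 4)
n=2: window = (4, 8)
n=3: window = (8, 1)
n=4: window = (1, 6)
n=5: window = (6, 10)
n=6: window = (10, 9)
n=7: window = (9, 8)
n=8: window = (8, 4)
n=9: window = (4, 3)
n=10: window = (3, 6)
n=11: window = (6, 9)
n=12: window = (9, 10)
n=13: window = (10, 2)
n=14: window = (2, 4)
n=15: window = (4, 6)
n=16: window = (6, 3)
n=17: window = (3, 5)
n=18: window = (5, 10)
n=19: window = (10, 4)
n=20: window = (4, 2)
n=21: window = (2, 7)
n=22: window = (7, 3)
n=23: window = (3, 10)
n=24: window = (10, 5)
n=25: window = (5, 1)
n=26: window = (1, 2)
n=27: window = (2, 3)
n=28: window = (3, 7)
n=29: window = (7, 8)
n=30: window = (8, 5)
n=31: window = (5, 2)
n=32: window = (2, 1)
n=33: window = (1, 9)
n=34: window = (9, 7)
n=35: window = (7, 5)
n=36: window = (5, 8)
n=37: window = (8, 6)
n=38: window = (6, 1)
n=39: window = (1, 7)
n=40: window = (7, 9)
window at n=40 equals window at n=0 → period = 40

40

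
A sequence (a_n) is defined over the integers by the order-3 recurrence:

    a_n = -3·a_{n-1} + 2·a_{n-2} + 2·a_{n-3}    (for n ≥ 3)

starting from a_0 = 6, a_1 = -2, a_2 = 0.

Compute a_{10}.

a_3 = -3·0 + 2·-2 + 2·6 = 8
a_4 = -3·8 + 2·0 + 2·-2 = -28
a_5 = -3·-28 + 2·8 + 2·0 = 100
a_6 = -3·100 + 2·-28 + 2·8 = -340
a_7 = -3·-340 + 2·100 + 2·-28 = 1164
a_8 = -3·1164 + 2·-340 + 2·100 = -3972
a_9 = -3·-3972 + 2·1164 + 2·-340 = 13564
a_10 = -3·13564 + 2·-3972 + 2·1164 = -46308

-46308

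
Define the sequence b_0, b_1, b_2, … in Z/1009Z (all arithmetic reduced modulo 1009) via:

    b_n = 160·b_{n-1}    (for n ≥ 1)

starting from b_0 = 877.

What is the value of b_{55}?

b_1 = 160·877 = 69
b_2 = 160·69 = 950
b_3 = 160·950 = 650
b_4 = 160·650 = 73
b_5 = 160·73 = 581
b_6 = 160·581 = 132
b_7 = 160·132 = 940
b_8 = 160·940 = 59
b_9 = 160·59 = 359
b_10 = 160·359 = 936
b_11 = 160·936 = 428
b_12 = 160·428 = 877
(b_12) = (877) = (b_0), so the sequence has period 12.
55 ≡ 7 (mod 12), hence b_55 = b_7 = 940.

940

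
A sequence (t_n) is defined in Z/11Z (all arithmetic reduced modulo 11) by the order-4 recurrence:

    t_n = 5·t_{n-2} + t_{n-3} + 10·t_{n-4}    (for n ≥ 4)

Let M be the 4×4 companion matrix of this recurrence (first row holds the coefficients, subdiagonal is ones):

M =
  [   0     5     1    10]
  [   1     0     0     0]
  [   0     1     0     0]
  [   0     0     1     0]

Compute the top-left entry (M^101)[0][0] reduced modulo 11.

9

(M^101)[0][0] is the top entry after applying M 101 times to the unit state (1, 0, 0, 0). Equivalently it is h_{104} for the auxiliary sequence (h_n) obeying the same recurrence with h_3 = 1 and h_i = 0 for 0 ≤ i < 3:
h_4 = 0·1 + 5·0 + 1·0 + 10·0 = 0
h_5 = 0·0 + 5·1 + 1·0 + 10·0 = 5
h_6 = 0·5 + 5·0 + 1·1 + 10·0 = 1
h_7 = 0·1 + 5·5 + 1·0 + 10·1 = 2
h_8 = 0·2 + 5·1 + 1·5 + 10·0 = 10
h_9 = 0·10 + 5·2 + 1·1 + 10·5 = 6
h_10 = 0·6 + 5·10 + 1·2 + 10·1 = 7
h_11 = 0·7 + 5·6 + 1·10 + 10·2 = 5
h_12 = 0·5 + 5·7 + 1·6 + 10·10 = 9
h_13 = 0·9 + 5·5 + 1·7 + 10·6 = 4
h_14 = 0·4 + 5·9 + 1·5 + 10·7 = 10
h_15 = 0·10 + 5·4 + 1·9 + 10·5 = 2
h_16 = 0·2 + 5·10 + 1·4 + 10·9 = 1
h_17 = 0·1 + 5·2 + 1·10 + 10·4 = 5
h_18 = 0·5 + 5·1 + 1·2 + 10·10 = 8
h_19 = 0·8 + 5·5 + 1·1 + 10·2 = 2
h_20 = 0·2 + 5·8 + 1·5 + 10·1 = 0
h_21 = 0·0 + 5·2 + 1·8 + 10·5 = 2
h_22 = 0·2 + 5·0 + 1·2 + 10·8 = 5
h_23 = 0·5 + 5·2 + 1·0 + 10·2 = 8
h_24 = 0·8 + 5·5 + 1·2 + 10·0 = 5
h_25 = 0·5 + 5·8 + 1·5 + 10·2 = 10
h_26 = 0·10 + 5·5 + 1·8 + 10·5 = 6
h_27 = 0·6 + 5·10 + 1·5 + 10·8 = 3
h_28 = 0·3 + 5·6 + 1·10 + 10·5 = 2
h_29 = 0·2 + 5·3 + 1·6 + 10·10 = 0
h_30 = 0·0 + 5·2 + 1·3 + 10·6 = 7
h_31 = 0·7 + 5·0 + 1·2 + 10·3 = 10
h_32 = 0·10 + 5·7 + 1·0 + 10·2 = 0
h_33 = 0·0 + 5·10 + 1·7 + 10·0 = 2
h_34 = 0·2 + 5·0 + 1·10 + 10·7 = 3
h_35 = 0·3 + 5·2 + 1·0 + 10·10 = 0
h_36 = 0·0 + 5·3 + 1·2 + 10·0 = 6
h_37 = 0·6 + 5·0 + 1·3 + 10·2 = 1
h_38 = 0·1 + 5·6 + 1·0 + 10·3 = 5
h_39 = 0·5 + 5·1 + 1·6 + 10·0 = 0
h_40 = 0·0 + 5·5 + 1·1 + 10·6 = 9
h_41 = 0·9 + 5·0 + 1·5 + 10·1 = 4
h_42 = 0·4 + 5·9 + 1·0 + 10·5 = 7
h_43 = 0·7 + 5·4 + 1·9 + 10·0 = 7
h_44 = 0·7 + 5·7 + 1·4 + 10·9 = 8
h_45 = 0·8 + 5·7 + 1·7 + 10·4 = 5
h_46 = 0·5 + 5·8 + 1·7 + 10·7 = 7
h_47 = 0·7 + 5·5 + 1·8 + 10·7 = 4
h_48 = 0·4 + 5·7 + 1·5 + 10·8 = 10
h_49 = 0·10 + 5·4 + 1·7 + 10·5 = 0
h_50 = 0·0 + 5·10 + 1·4 + 10·7 = 3
h_51 = 0·3 + 5·0 + 1·10 + 10·4 = 6
h_52 = 0·6 + 5·3 + 1·0 + 10·10 = 5
h_53 = 0·5 + 5·6 + 1·3 + 10·0 = 0
h_54 = 0·0 + 5·5 + 1·6 + 10·3 = 6
h_55 = 0·6 + 5·0 + 1·5 + 10·6 = 10
h_56 = 0·10 + 5·6 + 1·0 + 10·5 = 3
h_57 = 0·3 + 5·10 + 1·6 + 10·0 = 1
h_58 = 0·1 + 5·3 + 1·10 + 10·6 = 8
h_59 = 0·8 + 5·1 + 1·3 + 10·10 = 9
h_60 = 0·9 + 5·8 + 1·1 + 10·3 = 5
h_61 = 0·5 + 5·9 + 1·8 + 10·1 = 8
h_62 = 0·8 + 5·5 + 1·9 + 10·8 = 4
h_63 = 0·4 + 5·8 + 1·5 + 10·9 = 3
h_64 = 0·3 + 5·4 + 1·8 + 10·5 = 1
h_65 = 0·1 + 5·3 + 1·4 + 10·8 = 0
h_66 = 0·0 + 5·1 + 1·3 + 10·4 = 4
h_67 = 0·4 + 5·0 + 1·1 + 10·3 = 9
h_68 = 0·9 + 5·4 + 1·0 + 10·1 = 8
h_69 = 0·8 + 5·9 + 1·4 + 10·0 = 5
h_70 = 0·5 + 5·8 + 1·9 + 10·4 = 1
h_71 = 0·1 + 5·5 + 1·8 + 10·9 = 2
h_72 = 0·2 + 5·1 + 1·5 + 10·8 = 2
h_73 = 0·2 + 5·2 + 1·1 + 10·5 = 6
h_74 = 0·6 + 5·2 + 1·2 + 10·1 = 0
h_75 = 0·0 + 5·6 + 1·2 + 10·2 = 8
h_76 = 0·8 + 5·0 + 1·6 + 10·2 = 4
h_77 = 0·4 + 5·8 + 1·0 + 10·6 = 1
h_78 = 0·1 + 5·4 + 1·8 + 10·0 = 6
h_79 = 0·6 + 5·1 + 1·4 + 10·8 = 1
h_80 = 0·1 + 5·6 + 1·1 + 10·4 = 5
h_81 = 0·5 + 5·1 + 1·6 + 10·1 = 10
h_82 = 0·10 + 5·5 + 1·1 + 10·6 = 9
h_83 = 0·9 + 5·10 + 1·5 + 10·1 = 10
h_84 = 0·10 + 5·9 + 1·10 + 10·5 = 6
h_85 = 0·6 + 5·10 + 1·9 + 10·10 = 5
h_86 = 0·5 + 5·6 + 1·10 + 10·9 = 9
h_87 = 0·9 + 5·5 + 1·6 + 10·10 = 10
h_88 = 0·10 + 5·9 + 1·5 + 10·6 = 0
h_89 = 0·0 + 5·10 + 1·9 + 10·5 = 10
h_90 = 0·10 + 5·0 + 1·10 + 10·9 = 1
h_91 = 0·1 + 5·10 + 1·0 + 10·10 = 7
h_92 = 0·7 + 5·1 + 1·10 + 10·0 = 4
h_93 = 0·4 + 5·7 + 1·1 + 10·10 = 4
h_94 = 0·4 + 5·4 + 1·7 + 10·1 = 4
h_95 = 0·4 + 5·4 + 1·4 + 10·7 = 6
h_96 = 0·6 + 5·4 + 1·4 + 10·4 = 9
h_97 = 0·9 + 5·6 + 1·4 + 10·4 = 8
h_98 = 0·8 + 5·9 + 1·6 + 10·4 = 3
h_99 = 0·3 + 5·8 + 1·9 + 10·6 = 10
h_100 = 0·10 + 5·3 + 1·8 + 10·9 = 3
h_101 = 0·3 + 5·10 + 1·3 + 10·8 = 1
h_102 = 0·1 + 5·3 + 1·10 + 10·3 = 0
h_103 = 0·0 + 5·1 + 1·3 + 10·10 = 9
h_104 = 0·9 + 5·0 + 1·1 + 10·3 = 9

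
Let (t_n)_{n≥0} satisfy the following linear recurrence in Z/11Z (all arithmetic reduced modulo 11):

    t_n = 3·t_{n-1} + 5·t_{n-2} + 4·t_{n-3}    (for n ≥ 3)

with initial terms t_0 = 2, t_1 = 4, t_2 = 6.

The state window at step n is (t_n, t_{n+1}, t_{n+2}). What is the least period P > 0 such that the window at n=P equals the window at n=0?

n=0: window = (2, 4, 6)
n=1: window = (4, 6, 2)
n=2: window = (6, 2, 8)
n=3: window = (2, 8, 3)
n=4: window = (8, 3, 2)
n=5: window = (3, 2, 9)
n=6: window = (2, 9, 5)
n=7: window = (9, 5, 2)
n=8: window = (5, 2, 1)
n=9: window = (2, 1, 0)
n=10: window = (1, 0, 2)
n=11: window = (0, 2, 10)
n=12: window = (2, 10, 7)
n=13: window = (10, 7, 2)
n=14: window = (7, 2, 4)
n=15: window = (2, 4, 6)
window at n=15 equals window at n=0 → period = 15

15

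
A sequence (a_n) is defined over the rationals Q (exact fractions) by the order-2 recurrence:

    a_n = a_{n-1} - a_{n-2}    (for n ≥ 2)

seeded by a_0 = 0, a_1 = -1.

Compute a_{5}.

a_2 = 1·-1 + -1·0 = -1
a_3 = 1·-1 + -1·-1 = 0
a_4 = 1·0 + -1·-1 = 1
a_5 = 1·1 + -1·0 = 1

1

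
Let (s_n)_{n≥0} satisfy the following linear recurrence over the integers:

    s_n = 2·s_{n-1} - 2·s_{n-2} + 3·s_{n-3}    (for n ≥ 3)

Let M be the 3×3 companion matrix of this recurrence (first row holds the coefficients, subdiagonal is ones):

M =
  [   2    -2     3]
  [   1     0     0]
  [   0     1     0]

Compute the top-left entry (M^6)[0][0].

25

(M^6)[0][0] is the top entry after applying M 6 times to the unit state (1, 0, 0). Equivalently it is h_{8} for the auxiliary sequence (h_n) obeying the same recurrence with h_2 = 1 and h_i = 0 for 0 ≤ i < 2:
h_3 = 2·1 + -2·0 + 3·0 = 2
h_4 = 2·2 + -2·1 + 3·0 = 2
h_5 = 2·2 + -2·2 + 3·1 = 3
h_6 = 2·3 + -2·2 + 3·2 = 8
h_7 = 2·8 + -2·3 + 3·2 = 16
h_8 = 2·16 + -2·8 + 3·3 = 25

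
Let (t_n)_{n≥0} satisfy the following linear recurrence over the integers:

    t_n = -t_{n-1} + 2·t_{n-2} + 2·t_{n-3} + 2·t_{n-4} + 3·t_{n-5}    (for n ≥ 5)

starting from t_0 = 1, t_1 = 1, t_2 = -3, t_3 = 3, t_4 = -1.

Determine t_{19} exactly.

2024

t_5 = -1·-1 + 2·3 + 2·-3 + 2·1 + 3·1 = 6
t_6 = -1·6 + 2·-1 + 2·3 + 2·-3 + 3·1 = -5
t_7 = -1·-5 + 2·6 + 2·-1 + 2·3 + 3·-3 = 12
t_8 = -1·12 + 2·-5 + 2·6 + 2·-1 + 3·3 = -3
t_9 = -1·-3 + 2·12 + 2·-5 + 2·6 + 3·-1 = 26
t_10 = -1·26 + 2·-3 + 2·12 + 2·-5 + 3·6 = 0
t_11 = -1·0 + 2·26 + 2·-3 + 2·12 + 3·-5 = 55
t_12 = -1·55 + 2·0 + 2·26 + 2·-3 + 3·12 = 27
t_13 = -1·27 + 2·55 + 2·0 + 2·26 + 3·-3 = 126
t_14 = -1·126 + 2·27 + 2·55 + 2·0 + 3·26 = 116
t_15 = -1·116 + 2·126 + 2·27 + 2·55 + 3·0 = 300
t_16 = -1·300 + 2·116 + 2·126 + 2·27 + 3·55 = 403
t_17 = -1·403 + 2·300 + 2·116 + 2·126 + 3·27 = 762
t_18 = -1·762 + 2·403 + 2·300 + 2·116 + 3·126 = 1254
t_19 = -1·1254 + 2·762 + 2·403 + 2·300 + 3·116 = 2024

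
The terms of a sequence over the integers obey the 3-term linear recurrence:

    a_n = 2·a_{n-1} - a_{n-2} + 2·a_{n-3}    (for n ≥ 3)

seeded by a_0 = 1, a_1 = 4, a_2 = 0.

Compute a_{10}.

a_3 = 2·0 + -1·4 + 2·1 = -2
a_4 = 2·-2 + -1·0 + 2·4 = 4
a_5 = 2·4 + -1·-2 + 2·0 = 10
a_6 = 2·10 + -1·4 + 2·-2 = 12
a_7 = 2·12 + -1·10 + 2·4 = 22
a_8 = 2·22 + -1·12 + 2·10 = 52
a_9 = 2·52 + -1·22 + 2·12 = 106
a_10 = 2·106 + -1·52 + 2·22 = 204

204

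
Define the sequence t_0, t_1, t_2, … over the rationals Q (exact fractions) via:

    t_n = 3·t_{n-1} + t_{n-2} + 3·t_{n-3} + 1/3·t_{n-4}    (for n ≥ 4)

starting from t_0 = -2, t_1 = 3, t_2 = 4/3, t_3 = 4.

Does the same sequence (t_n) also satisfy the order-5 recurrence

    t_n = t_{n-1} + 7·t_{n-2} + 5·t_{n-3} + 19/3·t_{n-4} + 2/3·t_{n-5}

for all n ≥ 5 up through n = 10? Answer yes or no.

yes

Terms t_0..t_10: -2, 3, 4/3, 4, 65/3, 74, 2305/9, 2726/3, 9634/3, 34007/3, 1080802/27
n=5: candidate gives 74, actual t_5 = 74 ✓
n=6: candidate gives 2305/9, actual t_6 = 2305/9 ✓
n=7: candidate gives 2726/3, actual t_7 = 2726/3 ✓
n=8: candidate gives 9634/3, actual t_8 = 9634/3 ✓
n=9: candidate gives 34007/3, actual t_9 = 34007/3 ✓
n=10: candidate gives 1080802/27, actual t_10 = 1080802/27 ✓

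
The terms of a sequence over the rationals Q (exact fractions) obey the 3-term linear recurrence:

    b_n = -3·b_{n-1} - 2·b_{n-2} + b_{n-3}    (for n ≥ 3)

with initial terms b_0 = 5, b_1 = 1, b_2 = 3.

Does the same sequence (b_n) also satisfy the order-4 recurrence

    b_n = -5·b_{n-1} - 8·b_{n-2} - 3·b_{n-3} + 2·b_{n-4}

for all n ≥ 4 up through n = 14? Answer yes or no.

Terms b_0..b_14: 5, 1, 3, -6, 13, -24, 40, -59, 73, -61, -22, 261, -800, 1856, -3707
n=4: candidate gives 13, actual b_4 = 13 ✓
n=5: candidate gives -24, actual b_5 = -24 ✓
n=6: candidate gives 40, actual b_6 = 40 ✓
n=7: candidate gives -59, actual b_7 = -59 ✓
n=8: candidate gives 73, actual b_8 = 73 ✓
n=9: candidate gives -61, actual b_9 = -61 ✓
n=10: candidate gives -22, actual b_10 = -22 ✓
n=11: candidate gives 261, actual b_11 = 261 ✓
n=12: candidate gives -800, actual b_12 = -800 ✓
n=13: candidate gives 1856, actual b_13 = 1856 ✓
n=14: candidate gives -3707, actual b_14 = -3707 ✓

yes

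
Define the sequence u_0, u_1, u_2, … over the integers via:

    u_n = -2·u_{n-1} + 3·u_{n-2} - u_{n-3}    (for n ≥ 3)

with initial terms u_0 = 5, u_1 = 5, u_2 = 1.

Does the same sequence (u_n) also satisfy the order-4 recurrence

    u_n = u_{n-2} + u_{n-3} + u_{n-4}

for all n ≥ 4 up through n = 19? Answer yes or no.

Terms u_0..u_19: 5, 5, 1, 8, -18, 59, -180, 555, -1709, 5263, -16208, 49914, -153715, 473380, -1457819, 4489493, -13825823, 42577944, -131122850, 403805355
n=4: candidate gives 11, actual u_4 = -18 ✗

no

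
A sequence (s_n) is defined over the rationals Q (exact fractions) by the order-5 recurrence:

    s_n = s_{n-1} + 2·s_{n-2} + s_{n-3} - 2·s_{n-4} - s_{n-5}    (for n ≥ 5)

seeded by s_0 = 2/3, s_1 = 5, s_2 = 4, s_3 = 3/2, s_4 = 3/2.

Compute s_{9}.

s_5 = 1·3/2 + 2·3/2 + 1·4 + -2·5 + -1·2/3 = -13/6
s_6 = 1·-13/6 + 2·3/2 + 1·3/2 + -2·4 + -1·5 = -32/3
s_7 = 1·-32/3 + 2·-13/6 + 1·3/2 + -2·3/2 + -1·4 = -41/2
s_8 = 1·-41/2 + 2·-32/3 + 1·-13/6 + -2·3/2 + -1·3/2 = -97/2
s_9 = 1·-97/2 + 2·-41/2 + 1·-32/3 + -2·-13/6 + -1·3/2 = -292/3

-292/3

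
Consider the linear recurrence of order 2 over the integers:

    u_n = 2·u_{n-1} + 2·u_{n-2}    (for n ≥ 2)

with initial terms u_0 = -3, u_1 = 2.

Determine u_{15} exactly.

u_2 = 2·2 + 2·-3 = -2
u_3 = 2·-2 + 2·2 = 0
u_4 = 2·0 + 2·-2 = -4
u_5 = 2·-4 + 2·0 = -8
u_6 = 2·-8 + 2·-4 = -24
u_7 = 2·-24 + 2·-8 = -64
u_8 = 2·-64 + 2·-24 = -176
u_9 = 2·-176 + 2·-64 = -480
u_10 = 2·-480 + 2·-176 = -1312
u_11 = 2·-1312 + 2·-480 = -3584
u_12 = 2·-3584 + 2·-1312 = -9792
u_13 = 2·-9792 + 2·-3584 = -26752
u_14 = 2·-26752 + 2·-9792 = -73088
u_15 = 2·-73088 + 2·-26752 = -199680

-199680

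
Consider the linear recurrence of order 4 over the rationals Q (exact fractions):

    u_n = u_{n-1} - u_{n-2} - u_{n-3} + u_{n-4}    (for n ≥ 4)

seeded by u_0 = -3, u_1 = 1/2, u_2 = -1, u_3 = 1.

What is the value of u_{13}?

13

u_4 = 1·1 + -1·-1 + -1·1/2 + 1·-3 = -3/2
u_5 = 1·-3/2 + -1·1 + -1·-1 + 1·1/2 = -1
u_6 = 1·-1 + -1·-3/2 + -1·1 + 1·-1 = -3/2
u_7 = 1·-3/2 + -1·-1 + -1·-3/2 + 1·1 = 2
u_8 = 1·2 + -1·-3/2 + -1·-1 + 1·-3/2 = 3
u_9 = 1·3 + -1·2 + -1·-3/2 + 1·-1 = 3/2
u_10 = 1·3/2 + -1·3 + -1·2 + 1·-3/2 = -5
u_11 = 1·-5 + -1·3/2 + -1·3 + 1·2 = -15/2
u_12 = 1·-15/2 + -1·-5 + -1·3/2 + 1·3 = -1
u_13 = 1·-1 + -1·-15/2 + -1·-5 + 1·3/2 = 13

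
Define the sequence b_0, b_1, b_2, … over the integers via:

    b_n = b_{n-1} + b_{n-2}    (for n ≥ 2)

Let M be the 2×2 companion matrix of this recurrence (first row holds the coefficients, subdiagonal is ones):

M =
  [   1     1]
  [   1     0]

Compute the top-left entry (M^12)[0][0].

(M^12)[0][0] is the top entry after applying M 12 times to the unit state (1, 0). Equivalently it is h_{13} for the auxiliary sequence (h_n) obeying the same recurrence with h_1 = 1 and h_i = 0 for 0 ≤ i < 1:
h_2 = 1·1 + 1·0 = 1
h_3 = 1·1 + 1·1 = 2
h_4 = 1·2 + 1·1 = 3
h_5 = 1·3 + 1·2 = 5
h_6 = 1·5 + 1·3 = 8
h_7 = 1·8 + 1·5 = 13
h_8 = 1·13 + 1·8 = 21
h_9 = 1·21 + 1·13 = 34
h_10 = 1·34 + 1·21 = 55
h_11 = 1·55 + 1·34 = 89
h_12 = 1·89 + 1·55 = 144
h_13 = 1·144 + 1·89 = 233

233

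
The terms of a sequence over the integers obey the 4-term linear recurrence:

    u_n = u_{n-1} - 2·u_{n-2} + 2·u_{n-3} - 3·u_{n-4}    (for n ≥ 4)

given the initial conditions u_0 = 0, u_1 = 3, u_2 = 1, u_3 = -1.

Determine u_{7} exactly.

u_4 = 1·-1 + -2·1 + 2·3 + -3·0 = 3
u_5 = 1·3 + -2·-1 + 2·1 + -3·3 = -2
u_6 = 1·-2 + -2·3 + 2·-1 + -3·1 = -13
u_7 = 1·-13 + -2·-2 + 2·3 + -3·-1 = 0

0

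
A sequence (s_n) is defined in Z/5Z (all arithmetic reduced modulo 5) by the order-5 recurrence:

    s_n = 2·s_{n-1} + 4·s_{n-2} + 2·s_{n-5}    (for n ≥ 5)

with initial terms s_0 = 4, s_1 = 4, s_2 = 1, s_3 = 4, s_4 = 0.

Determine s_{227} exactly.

1

s_5 = 2·0 + 4·4 + 0·1 + 0·4 + 2·4 = 4
s_6 = 2·4 + 4·0 + 0·4 + 0·1 + 2·4 = 1
s_7 = 2·1 + 4·4 + 0·0 + 0·4 + 2·1 = 0
s_8 = 2·0 + 4·1 + 0·4 + 0·0 + 2·4 = 2
s_9 = 2·2 + 4·0 + 0·1 + 0·4 + 2·0 = 4
s_10 = 2·4 + 4·2 + 0·0 + 0·1 + 2·4 = 4
Continuing the recurrence:
  s_11 = 1;  s_12 = 3;  s_13 = 4;  s_14 = 3;  s_15 = 0;  s_16 = 4
  s_17 = 4;  s_18 = 2;  s_19 = 1;  s_20 = 0;  s_21 = 2;  s_22 = 2
  s_23 = 1;  s_24 = 2;  s_25 = 3;  s_26 = 3;  s_27 = 2;  s_28 = 3
  s_29 = 3;  s_30 = 4;  s_31 = 1;  s_32 = 2;  s_33 = 4;  s_34 = 2
  s_35 = 3;  s_36 = 1;  s_37 = 3;  s_38 = 3;  s_39 = 2;  s_40 = 2
  s_41 = 4;  s_42 = 2;  s_43 = 1;  s_44 = 4;  s_45 = 1;  s_46 = 1
  s_47 = 0;  s_48 = 1;  s_49 = 0;  s_50 = 1;  s_51 = 4;  s_52 = 2
  s_53 = 2;  s_54 = 2;  s_55 = 4;  s_56 = 4;  s_57 = 3;  s_58 = 1
  s_59 = 3;  s_60 = 3;  s_61 = 1;  s_62 = 0;  s_63 = 1;  s_64 = 3
  s_65 = 1;  s_66 = 1;  s_67 = 1;  s_68 = 3;  s_69 = 1;  s_70 = 1
  s_71 = 3;  s_72 = 2;  s_73 = 2;  s_74 = 4;  s_75 = 3;  s_76 = 3
  s_77 = 2;  s_78 = 0;  s_79 = 1;  s_80 = 3;  s_81 = 1;  s_82 = 3
  s_83 = 0;  s_84 = 4;  s_85 = 4;  s_86 = 1;  s_87 = 4;  s_88 = 2
  s_89 = 3;  s_90 = 2;  s_91 = 3;  s_92 = 2;  s_93 = 0;  s_94 = 4
  s_95 = 2;  s_96 = 1;  s_97 = 4;  s_98 = 2;  s_99 = 3;  s_100 = 3
  s_101 = 0;  s_102 = 0;  s_103 = 4;  s_104 = 4;  s_105 = 0;  s_106 = 1
  s_107 = 2;  s_108 = 1;  s_109 = 3;  s_110 = 0;  s_111 = 4;  s_112 = 2
  s_113 = 2;  s_114 = 3;  s_115 = 4;  s_116 = 3;  s_117 = 1;  s_118 = 3
  s_119 = 1;  s_120 = 2;  s_121 = 4;  s_122 = 3;  s_123 = 3;  s_124 = 0
  s_125 = 1;  s_126 = 0;  s_127 = 0;  s_128 = 1;  s_129 = 2;  s_130 = 0
  s_131 = 3;  s_132 = 1;  s_133 = 1;  s_134 = 0;  s_135 = 4;  s_136 = 4
  s_137 = 1;  s_138 = 0;  s_139 = 4;  s_140 = 1;  s_141 = 1;  s_142 = 3
  s_143 = 0;  s_144 = 0;  s_145 = 2;  s_146 = 1;  s_147 = 1;  s_148 = 1
  s_149 = 1;  s_150 = 0;  s_151 = 1;  s_152 = 4;  s_153 = 4;  s_154 = 1
  s_155 = 3;  s_156 = 2;  s_157 = 4;  s_158 = 4;  s_159 = 1;  s_160 = 4
  s_161 = 1;  s_162 = 1;  s_163 = 4;  s_164 = 4;  s_165 = 2;  s_166 = 2
  s_167 = 4;  s_168 = 4;  s_169 = 2;  s_170 = 4;  s_171 = 0;  s_172 = 4
  s_173 = 1;  s_174 = 2;  s_175 = 1;  s_176 = 0;  s_177 = 2;  s_178 = 1
  s_179 = 4;  s_180 = 4;  s_181 = 4;  s_182 = 3;  s_183 = 4;  s_184 = 3
  s_185 = 0;  s_186 = 0;  s_187 = 1;  s_188 = 0;  s_189 = 0;  s_190 = 0
  s_191 = 0;  s_192 = 2;  s_193 = 4;  s_194 = 1;  s_195 = 3;  s_196 = 0
  s_197 = 1;  s_198 = 0;  s_199 = 1;  s_200 = 3;  s_201 = 0;  s_202 = 4
  s_203 = 3;  s_204 = 4;  s_205 = 1;  s_206 = 3;  s_207 = 3;  s_208 = 4
  s_209 = 3;  s_210 = 4;  s_211 = 1;  s_212 = 4;  s_213 = 0;  s_214 = 2
  s_215 = 2;  s_216 = 4;  s_217 = 4;  s_218 = 4;  s_219 = 3;  s_220 = 1
  s_221 = 2;  s_222 = 1;  s_223 = 3;  s_224 = 1;  s_225 = 1
s_226 = 2·1 + 4·1 + 0·3 + 0·1 + 2·2 = 0
s_227 = 2·0 + 4·1 + 0·1 + 0·3 + 2·1 = 1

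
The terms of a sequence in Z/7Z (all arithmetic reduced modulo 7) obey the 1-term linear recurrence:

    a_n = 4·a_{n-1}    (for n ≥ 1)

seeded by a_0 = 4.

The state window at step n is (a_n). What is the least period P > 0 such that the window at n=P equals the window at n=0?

3

n=0: window = (4)
n=1: window = (2)
n=2: window = (1)
n=3: window = (4)
window at n=3 equals window at n=0 → period = 3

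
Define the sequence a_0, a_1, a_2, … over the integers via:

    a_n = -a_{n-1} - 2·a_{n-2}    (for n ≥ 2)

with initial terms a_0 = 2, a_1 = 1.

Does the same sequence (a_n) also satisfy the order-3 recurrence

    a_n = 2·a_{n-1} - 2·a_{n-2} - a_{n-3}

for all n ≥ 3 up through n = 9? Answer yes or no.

Terms a_0..a_9: 2, 1, -5, 3, 7, -13, -1, 27, -25, -29
n=3: candidate gives -14, actual a_3 = 3 ✗

no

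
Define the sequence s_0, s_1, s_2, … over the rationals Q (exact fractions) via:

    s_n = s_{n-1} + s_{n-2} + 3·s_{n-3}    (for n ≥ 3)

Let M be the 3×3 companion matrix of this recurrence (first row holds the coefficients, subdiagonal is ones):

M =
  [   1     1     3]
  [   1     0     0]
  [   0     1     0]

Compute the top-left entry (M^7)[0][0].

108

(M^7)[0][0] is the top entry after applying M 7 times to the unit state (1, 0, 0). Equivalently it is h_{9} for the auxiliary sequence (h_n) obeying the same recurrence with h_2 = 1 and h_i = 0 for 0 ≤ i < 2:
h_3 = 1·1 + 1·0 + 3·0 = 1
h_4 = 1·1 + 1·1 + 3·0 = 2
h_5 = 1·2 + 1·1 + 3·1 = 6
h_6 = 1·6 + 1·2 + 3·1 = 11
h_7 = 1·11 + 1·6 + 3·2 = 23
h_8 = 1·23 + 1·11 + 3·6 = 52
h_9 = 1·52 + 1·23 + 3·11 = 108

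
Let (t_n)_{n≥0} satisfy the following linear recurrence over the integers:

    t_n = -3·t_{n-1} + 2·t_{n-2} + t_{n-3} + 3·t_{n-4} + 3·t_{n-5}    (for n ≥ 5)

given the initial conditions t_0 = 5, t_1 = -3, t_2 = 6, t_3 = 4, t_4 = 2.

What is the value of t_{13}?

241004

t_5 = -3·2 + 2·4 + 1·6 + 3·-3 + 3·5 = 14
t_6 = -3·14 + 2·2 + 1·4 + 3·6 + 3·-3 = -25
t_7 = -3·-25 + 2·14 + 1·2 + 3·4 + 3·6 = 135
t_8 = -3·135 + 2·-25 + 1·14 + 3·2 + 3·4 = -423
t_9 = -3·-423 + 2·135 + 1·-25 + 3·14 + 3·2 = 1562
t_10 = -3·1562 + 2·-423 + 1·135 + 3·-25 + 3·14 = -5430
t_11 = -3·-5430 + 2·1562 + 1·-423 + 3·135 + 3·-25 = 19321
t_12 = -3·19321 + 2·-5430 + 1·1562 + 3·-423 + 3·135 = -68125
t_13 = -3·-68125 + 2·19321 + 1·-5430 + 3·1562 + 3·-423 = 241004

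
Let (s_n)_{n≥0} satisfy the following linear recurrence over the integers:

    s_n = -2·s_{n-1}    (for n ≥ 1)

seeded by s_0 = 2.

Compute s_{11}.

s_1 = -2·2 = -4
s_2 = -2·-4 = 8
s_3 = -2·8 = -16
s_4 = -2·-16 = 32
s_5 = -2·32 = -64
s_6 = -2·-64 = 128
s_7 = -2·128 = -256
s_8 = -2·-256 = 512
s_9 = -2·512 = -1024
s_10 = -2·-1024 = 2048
s_11 = -2·2048 = -4096

-4096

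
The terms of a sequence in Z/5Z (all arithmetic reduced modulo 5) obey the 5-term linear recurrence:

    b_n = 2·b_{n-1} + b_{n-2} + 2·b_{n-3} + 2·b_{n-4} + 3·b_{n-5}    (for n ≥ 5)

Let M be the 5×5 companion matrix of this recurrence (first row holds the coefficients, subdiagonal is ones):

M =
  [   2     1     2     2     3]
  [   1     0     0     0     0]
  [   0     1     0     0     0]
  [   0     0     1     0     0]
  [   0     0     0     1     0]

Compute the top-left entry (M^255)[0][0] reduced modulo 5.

4

(M^255)[0][0] is the top entry after applying M 255 times to the unit state (1, 0, 0, 0, 0). Equivalently it is h_{259} for the auxiliary sequence (h_n) obeying the same recurrence with h_4 = 1 and h_i = 0 for 0 ≤ i < 4:
h_5 = 2·1 + 1·0 + 2·0 + 2·0 + 3·0 = 2
h_6 = 2·2 + 1·1 + 2·0 + 2·0 + 3·0 = 0
h_7 = 2·0 + 1·2 + 2·1 + 2·0 + 3·0 = 4
h_8 = 2·4 + 1·0 + 2·2 + 2·1 + 3·0 = 4
h_9 = 2·4 + 1·4 + 2·0 + 2·2 + 3·1 = 4
h_10 = 2·4 + 1·4 + 2·4 + 2·0 + 3·2 = 1
h_11 = 2·1 + 1·4 + 2·4 + 2·4 + 3·0 = 2
h_12 = 2·2 + 1·1 + 2·4 + 2·4 + 3·4 = 3
h_13 = 2·3 + 1·2 + 2·1 + 2·4 + 3·4 = 0
h_14 = 2·0 + 1·3 + 2·2 + 2·1 + 3·4 = 1
h_15 = 2·1 + 1·0 + 2·3 + 2·2 + 3·1 = 0
h_16 = 2·0 + 1·1 + 2·0 + 2·3 + 3·2 = 3
h_17 = 2·3 + 1·0 + 2·1 + 2·0 + 3·3 = 2
h_18 = 2·2 + 1·3 + 2·0 + 2·1 + 3·0 = 4
h_19 = 2·4 + 1·2 + 2·3 + 2·0 + 3·1 = 4
h_20 = 2·4 + 1·4 + 2·2 + 2·3 + 3·0 = 2
h_21 = 2·2 + 1·4 + 2·4 + 2·2 + 3·3 = 4
h_22 = 2·4 + 1·2 + 2·4 + 2·4 + 3·2 = 2
h_23 = 2·2 + 1·4 + 2·2 + 2·4 + 3·4 = 2
h_24 = 2·2 + 1·2 + 2·4 + 2·2 + 3·4 = 0
h_25 = 2·0 + 1·2 + 2·2 + 2·4 + 3·2 = 0
h_26 = 2·0 + 1·0 + 2·2 + 2·2 + 3·4 = 0
h_27 = 2·0 + 1·0 + 2·0 + 2·2 + 3·2 = 0
h_28 = 2·0 + 1·0 + 2·0 + 2·0 + 3·2 = 1
(h_24, h_25, h_26, h_27, h_28) = (0, 0, 0, 0, 1) = (h_0, h_1, h_2, h_3, h_4), so the sequence has period 24.
259 ≡ 19 (mod 24), hence h_259 = h_19 = 4.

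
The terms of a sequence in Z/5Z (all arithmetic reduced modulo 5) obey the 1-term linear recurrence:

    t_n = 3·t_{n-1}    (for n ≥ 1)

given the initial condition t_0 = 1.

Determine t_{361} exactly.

3

t_1 = 3·1 = 3
t_2 = 3·3 = 4
t_3 = 3·4 = 2
t_4 = 3·2 = 1
(t_4) = (1) = (t_0), so the sequence has period 4.
361 ≡ 1 (mod 4), hence t_361 = t_1 = 3.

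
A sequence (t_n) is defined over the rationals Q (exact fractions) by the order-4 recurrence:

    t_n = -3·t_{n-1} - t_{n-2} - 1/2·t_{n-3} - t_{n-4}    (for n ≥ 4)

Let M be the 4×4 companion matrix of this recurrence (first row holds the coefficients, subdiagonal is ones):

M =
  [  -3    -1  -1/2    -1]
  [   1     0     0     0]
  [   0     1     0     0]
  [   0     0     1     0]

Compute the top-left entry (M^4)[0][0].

(M^4)[0][0] is the top entry after applying M 4 times to the unit state (1, 0, 0, 0). Equivalently it is h_{7} for the auxiliary sequence (h_n) obeying the same recurrence with h_3 = 1 and h_i = 0 for 0 ≤ i < 3:
h_4 = -3·1 + -1·0 + -1/2·0 + -1·0 = -3
h_5 = -3·-3 + -1·1 + -1/2·0 + -1·0 = 8
h_6 = -3·8 + -1·-3 + -1/2·1 + -1·0 = -43/2
h_7 = -3·-43/2 + -1·8 + -1/2·-3 + -1·1 = 57

57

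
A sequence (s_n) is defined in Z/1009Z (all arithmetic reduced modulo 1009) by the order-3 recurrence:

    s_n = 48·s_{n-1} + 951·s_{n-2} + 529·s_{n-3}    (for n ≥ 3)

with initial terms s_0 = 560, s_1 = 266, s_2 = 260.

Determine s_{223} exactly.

s_3 = 48·260 + 951·266 + 529·560 = 682
s_4 = 48·682 + 951·260 + 529·266 = 966
s_5 = 48·966 + 951·682 + 529·260 = 65
s_6 = 48·65 + 951·966 + 529·682 = 125
s_7 = 48·125 + 951·65 + 529·966 = 672
s_8 = 48·672 + 951·125 + 529·65 = 869
Continuing the recurrence:
  s_9 = 249;  s_10 = 212;  s_11 = 376;  s_12 = 249;  s_13 = 383;  s_14 = 37
  s_15 = 293;  s_16 = 617;  s_17 = 916;  s_18 = 730;  s_19 = 560;  s_20 = 928
  s_21 = 688;  s_22 = 992;  s_23 = 178;  s_24 = 152;  s_25 = 87;  s_26 = 730
  s_27 = 421;  s_28 = 684;  s_29 = 65;  s_30 = 501;  s_31 = 712;  s_32 = 152
  s_33 = 977;  s_34 = 29;  s_35 = 918;  s_36 = 229;  s_37 = 332;  s_38 = 929
  s_39 = 172;  s_40 = 850;  s_41 = 612;  s_42 = 434;  s_43 = 107;  s_44 = 3
  s_45 = 535;  s_46 = 380;  s_47 = 905;  s_48 = 706;  s_49 = 798;  s_50 = 862
  s_51 = 281;  s_52 = 196;  s_53 = 103;  s_54 = 965;  s_55 = 752;  s_56 = 307
  s_57 = 312;  s_58 = 459;  s_59 = 863;  s_60 = 248;  s_61 = 843;  s_62 = 305
  s_63 = 74;  s_64 = 966;  s_65 = 612;  s_66 = 386;  s_67 = 645;  s_68 = 359
  s_69 = 378;  s_70 = 512;  s_71 = 853;  s_72 = 329;  s_73 = 51;  s_74 = 733
  s_75 = 431;  s_76 = 108;  s_77 = 667;  s_78 = 492;  s_79 = 693;  s_80 = 385
  s_81 = 430;  s_82 = 658;  s_83 = 437;  s_84 = 410;  s_85 = 365;  s_86 = 915
  s_87 = 507;  s_88 = 893;  s_89 = 56;  s_90 = 144;  s_91 = 822;  s_92 = 188
  s_93 = 191;  s_94 = 241;  s_95 = 51;  s_96 = 717;  s_97 = 534;  s_98 = 935
  s_99 = 700;  s_100 = 525;  s_101 = 949;  s_102 = 973;  s_103 = 993;  s_104 = 859
  s_105 = 918;  s_106 = 913;  s_107 = 22;  s_108 = 863;  s_109 = 463;  s_110 = 961
  s_111 = 562;  s_112 = 239;  s_113 = 907;  s_114 = 56;  s_115 = 838;  s_116 = 171
  s_117 = 327;  s_118 = 75;  s_119 = 427;  s_120 = 446;  s_121 = 1002;  s_122 = 906
  s_123 = 335;  s_124 = 189;  s_125 = 740;  s_126 = 982;  s_127 = 270;  s_128 = 368
  s_129 = 838;  s_130 = 270;  s_131 = 615;  s_132 = 85;  s_133 = 250;  s_134 = 444
  s_135 = 318;  s_136 = 682;  s_137 = 954;  s_138 = 910;  s_139 = 12;  s_140 = 430
  s_141 = 870;  s_142 = 970;  s_143 = 581;  s_144 = 6;  s_145 = 445;  s_146 = 436
  s_147 = 310;  s_148 = 999;  s_149 = 294;  s_150 = 89;  s_151 = 92;  s_152 = 403
  s_153 = 549;  s_154 = 187;  s_155 = 629;  s_156 = 4;  s_157 = 75;  s_158 = 112
  s_159 = 115;  s_160 = 357;  s_161 = 93;  s_162 = 197;  s_163 = 196;  s_164 = 765
  s_165 = 413;  s_166 = 436;  s_167 = 77;  s_168 = 130;  s_169 = 348;  s_170 = 456
  s_171 = 853;  s_172 = 824;  s_173 = 241;  s_174 = 314;  s_175 = 93;  s_176 = 733
  s_177 = 150;  s_178 = 766;  s_179 = 117;  s_180 = 178;  s_181 = 345;  s_182 = 526
  s_183 = 518;  s_184 = 286;  s_185 = 607;  s_186 = 14;  s_187 = 725;  s_188 = 932
  s_189 = 2;  s_190 = 631;  s_191 = 538;  s_192 = 374;  s_193 = 694;  s_194 = 585
  s_195 = 18;  s_196 = 81;  s_197 = 528;  s_198 = 907;  s_199 = 266;  s_200 = 341
  s_201 = 459;  s_202 = 699;  s_203 = 654;  s_204 = 582;  s_205 = 571;  s_206 = 594
  s_207 = 572;  s_208 = 435;  s_209 = 239;  s_210 = 256;  s_211 = 507;  s_212 = 713
  s_213 = 1000;  s_214 = 401;  s_215 = 410;  s_216 = 742;  s_217 = 976;  s_218 = 740
  s_219 = 118;  s_220 = 782;  s_221 = 390
s_222 = 48·390 + 951·782 + 529·118 = 471
s_223 = 48·471 + 951·390 + 529·782 = 985

985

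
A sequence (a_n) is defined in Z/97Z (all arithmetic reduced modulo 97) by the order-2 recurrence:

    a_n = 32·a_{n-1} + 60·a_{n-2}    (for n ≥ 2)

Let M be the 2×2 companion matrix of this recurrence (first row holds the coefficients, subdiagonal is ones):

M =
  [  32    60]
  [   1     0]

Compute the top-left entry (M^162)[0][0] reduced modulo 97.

(M^162)[0][0] is the top entry after applying M 162 times to the unit state (1, 0). Equivalently it is h_{163} for the auxiliary sequence (h_n) obeying the same recurrence with h_1 = 1 and h_i = 0 for 0 ≤ i < 1:
h_2 = 32·1 + 60·0 = 32
h_3 = 32·32 + 60·1 = 17
h_4 = 32·17 + 60·32 = 39
h_5 = 32·39 + 60·17 = 37
h_6 = 32·37 + 60·39 = 32
h_7 = 32·32 + 60·37 = 43
h_8 = 32·43 + 60·32 = 95
h_9 = 32·95 + 60·43 = 91
h_10 = 32·91 + 60·95 = 76
h_11 = 32·76 + 60·91 = 35
h_12 = 32·35 + 60·76 = 54
h_13 = 32·54 + 60·35 = 45
h_14 = 32·45 + 60·54 = 24
h_15 = 32·24 + 60·45 = 73
h_16 = 32·73 + 60·24 = 90
h_17 = 32·90 + 60·73 = 82
h_18 = 32·82 + 60·90 = 70
h_19 = 32·70 + 60·82 = 79
h_20 = 32·79 + 60·70 = 35
h_21 = 32·35 + 60·79 = 40
h_22 = 32·40 + 60·35 = 82
h_23 = 32·82 + 60·40 = 77
h_24 = 32·77 + 60·82 = 12
h_25 = 32·12 + 60·77 = 57
h_26 = 32·57 + 60·12 = 22
h_27 = 32·22 + 60·57 = 50
h_28 = 32·50 + 60·22 = 10
h_29 = 32·10 + 60·50 = 22
h_30 = 32·22 + 60·10 = 43
h_31 = 32·43 + 60·22 = 77
h_32 = 32·77 + 60·43 = 0
h_33 = 32·0 + 60·77 = 61
h_34 = 32·61 + 60·0 = 12
h_35 = 32·12 + 60·61 = 67
h_36 = 32·67 + 60·12 = 51
h_37 = 32·51 + 60·67 = 26
h_38 = 32·26 + 60·51 = 12
h_39 = 32·12 + 60·26 = 4
h_40 = 32·4 + 60·12 = 72
h_41 = 32·72 + 60·4 = 22
h_42 = 32·22 + 60·72 = 77
h_43 = 32·77 + 60·22 = 1
h_44 = 32·1 + 60·77 = 93
h_45 = 32·93 + 60·1 = 29
h_46 = 32·29 + 60·93 = 9
h_47 = 32·9 + 60·29 = 88
h_48 = 32·88 + 60·9 = 58
h_49 = 32·58 + 60·88 = 55
h_50 = 32·55 + 60·58 = 2
h_51 = 32·2 + 60·55 = 66
h_52 = 32·66 + 60·2 = 1
h_53 = 32·1 + 60·66 = 15
h_54 = 32·15 + 60·1 = 55
h_55 = 32·55 + 60·15 = 41
h_56 = 32·41 + 60·55 = 53
h_57 = 32·53 + 60·41 = 82
h_58 = 32·82 + 60·53 = 81
h_59 = 32·81 + 60·82 = 43
h_60 = 32·43 + 60·81 = 28
h_61 = 32·28 + 60·43 = 81
h_62 = 32·81 + 60·28 = 4
h_63 = 32·4 + 60·81 = 41
h_64 = 32·41 + 60·4 = 0
h_65 = 32·0 + 60·41 = 35
h_66 = 32·35 + 60·0 = 53
h_67 = 32·53 + 60·35 = 13
h_68 = 32·13 + 60·53 = 7
h_69 = 32·7 + 60·13 = 34
h_70 = 32·34 + 60·7 = 53
h_71 = 32·53 + 60·34 = 50
h_72 = 32·50 + 60·53 = 27
h_73 = 32·27 + 60·50 = 81
h_74 = 32·81 + 60·27 = 41
h_75 = 32·41 + 60·81 = 61
h_76 = 32·61 + 60·41 = 47
h_77 = 32·47 + 60·61 = 23
h_78 = 32·23 + 60·47 = 64
h_79 = 32·64 + 60·23 = 33
h_80 = 32·33 + 60·64 = 46
h_81 = 32·46 + 60·33 = 57
h_82 = 32·57 + 60·46 = 25
h_83 = 32·25 + 60·57 = 49
h_84 = 32·49 + 60·25 = 61
h_85 = 32·61 + 60·49 = 42
h_86 = 32·42 + 60·61 = 57
h_87 = 32·57 + 60·42 = 76
h_88 = 32·76 + 60·57 = 32
h_89 = 32·32 + 60·76 = 55
h_90 = 32·55 + 60·32 = 91
h_91 = 32·91 + 60·55 = 4
h_92 = 32·4 + 60·91 = 59
h_93 = 32·59 + 60·4 = 91
h_94 = 32·91 + 60·59 = 50
h_95 = 32·50 + 60·91 = 76
h_96 = 32·76 + 60·50 = 0
h_97 = 32·0 + 60·76 = 1
h_98 = 32·1 + 60·0 = 32
h_99 = 32·32 + 60·1 = 17
h_100 = 32·17 + 60·32 = 39
h_101 = 32·39 + 60·17 = 37
h_102 = 32·37 + 60·39 = 32
h_103 = 32·32 + 60·37 = 43
h_104 = 32·43 + 60·32 = 95
h_105 = 32·95 + 60·43 = 91
h_106 = 32·91 + 60·95 = 76
h_107 = 32·76 + 60·91 = 35
h_108 = 32·35 + 60·76 = 54
h_109 = 32·54 + 60·35 = 45
h_110 = 32·45 + 60·54 = 24
h_111 = 32·24 + 60·45 = 73
h_112 = 32·73 + 60·24 = 90
h_113 = 32·90 + 60·73 = 82
h_114 = 32·82 + 60·90 = 70
h_115 = 32·70 + 60·82 = 79
h_116 = 32·79 + 60·70 = 35
h_117 = 32·35 + 60·79 = 40
h_118 = 32·40 + 60·35 = 82
h_119 = 32·82 + 60·40 = 77
h_120 = 32·77 + 60·82 = 12
h_121 = 32·12 + 60·77 = 57
h_122 = 32·57 + 60·12 = 22
h_123 = 32·22 + 60·57 = 50
h_124 = 32·50 + 60·22 = 10
h_125 = 32·10 + 60·50 = 22
h_126 = 32·22 + 60·10 = 43
h_127 = 32·43 + 60·22 = 77
h_128 = 32·77 + 60·43 = 0
h_129 = 32·0 + 60·77 = 61
h_130 = 32·61 + 60·0 = 12
h_131 = 32·12 + 60·61 = 67
h_132 = 32·67 + 60·12 = 51
h_133 = 32·51 + 60·67 = 26
h_134 = 32·26 + 60·51 = 12
h_135 = 32·12 + 60·26 = 4
h_136 = 32·4 + 60·12 = 72
h_137 = 32·72 + 60·4 = 22
h_138 = 32·22 + 60·72 = 77
h_139 = 32·77 + 60·22 = 1
h_140 = 32·1 + 60·77 = 93
h_141 = 32·93 + 60·1 = 29
h_142 = 32·29 + 60·93 = 9
h_143 = 32·9 + 60·29 = 88
h_144 = 32·88 + 60·9 = 58
h_145 = 32·58 + 60·88 = 55
h_146 = 32·55 + 60·58 = 2
h_147 = 32·2 + 60·55 = 66
h_148 = 32·66 + 60·2 = 1
h_149 = 32·1 + 60·66 = 15
h_150 = 32·15 + 60·1 = 55
h_151 = 32·55 + 60·15 = 41
h_152 = 32·41 + 60·55 = 53
h_153 = 32·53 + 60·41 = 82
h_154 = 32·82 + 60·53 = 81
h_155 = 32·81 + 60·82 = 43
h_156 = 32·43 + 60·81 = 28
h_157 = 32·28 + 60·43 = 81
h_158 = 32·81 + 60·28 = 4
h_159 = 32·4 + 60·81 = 41
h_160 = 32·41 + 60·4 = 0
h_161 = 32·0 + 60·41 = 35
h_162 = 32·35 + 60·0 = 53
h_163 = 32·53 + 60·35 = 13

13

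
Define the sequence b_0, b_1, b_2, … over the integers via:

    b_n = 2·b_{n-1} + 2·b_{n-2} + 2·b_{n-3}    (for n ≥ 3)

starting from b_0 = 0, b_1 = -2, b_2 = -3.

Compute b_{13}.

b_3 = 2·-3 + 2·-2 + 2·0 = -10
b_4 = 2·-10 + 2·-3 + 2·-2 = -30
b_5 = 2·-30 + 2·-10 + 2·-3 = -86
b_6 = 2·-86 + 2·-30 + 2·-10 = -252
b_7 = 2·-252 + 2·-86 + 2·-30 = -736
b_8 = 2·-736 + 2·-252 + 2·-86 = -2148
b_9 = 2·-2148 + 2·-736 + 2·-252 = -6272
b_10 = 2·-6272 + 2·-2148 + 2·-736 = -18312
b_11 = 2·-18312 + 2·-6272 + 2·-2148 = -53464
b_12 = 2·-53464 + 2·-18312 + 2·-6272 = -156096
b_13 = 2·-156096 + 2·-53464 + 2·-18312 = -455744

-455744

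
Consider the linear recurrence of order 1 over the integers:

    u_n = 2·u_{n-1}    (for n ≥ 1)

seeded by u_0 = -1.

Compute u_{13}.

-8192

u_1 = 2·-1 = -2
u_2 = 2·-2 = -4
u_3 = 2·-4 = -8
u_4 = 2·-8 = -16
u_5 = 2·-16 = -32
u_6 = 2·-32 = -64
u_7 = 2·-64 = -128
u_8 = 2·-128 = -256
u_9 = 2·-256 = -512
u_10 = 2·-512 = -1024
u_11 = 2·-1024 = -2048
u_12 = 2·-2048 = -4096
u_13 = 2·-4096 = -8192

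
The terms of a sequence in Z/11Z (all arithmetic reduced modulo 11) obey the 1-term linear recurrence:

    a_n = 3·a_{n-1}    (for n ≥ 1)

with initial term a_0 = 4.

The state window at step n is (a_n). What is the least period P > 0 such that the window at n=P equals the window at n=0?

n=0: window = (4)
n=1: window = (1)
n=2: window = (3)
n=3: window = (9)
n=4: window = (5)
n=5: window = (4)
window at n=5 equals window at n=0 → period = 5

5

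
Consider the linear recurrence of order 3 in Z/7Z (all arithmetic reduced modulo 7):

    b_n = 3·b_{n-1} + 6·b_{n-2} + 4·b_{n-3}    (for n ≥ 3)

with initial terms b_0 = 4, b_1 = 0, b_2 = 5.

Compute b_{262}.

b_3 = 3·5 + 6·0 + 4·4 = 3
b_4 = 3·3 + 6·5 + 4·0 = 4
b_5 = 3·4 + 6·3 + 4·5 = 1
b_6 = 3·1 + 6·4 + 4·3 = 4
b_7 = 3·4 + 6·1 + 4·4 = 6
b_8 = 3·6 + 6·4 + 4·1 = 4
Continuing the recurrence:
  b_9 = 1;  b_10 = 2;  b_11 = 0;  b_12 = 2;  b_13 = 0;  b_14 = 5
  b_15 = 2;  b_16 = 1;  b_17 = 0;  b_18 = 0;  b_19 = 4;  b_20 = 5
  b_21 = 4;  b_22 = 2;  b_23 = 1;  b_24 = 3;  b_25 = 2;  b_26 = 0
  b_27 = 3;  b_28 = 3;  b_29 = 6;  b_30 = 6;  b_31 = 3;  b_32 = 6
  b_33 = 4;  b_34 = 4;  b_35 = 4;  b_36 = 3;  b_37 = 0;  b_38 = 6
  b_39 = 2;  b_40 = 0;  b_41 = 1;  b_42 = 4;  b_43 = 4;  b_44 = 5
  b_45 = 6;  b_46 = 1;  b_47 = 3;  b_48 = 4;  b_49 = 6;  b_50 = 5
  b_51 = 4;  b_52 = 3;  b_53 = 4;  b_54 = 4;  b_55 = 6;  b_56 = 2
  b_57 = 2;  b_58 = 0;  b_59 = 6;  b_60 = 5;  b_61 = 2;  b_62 = 4
  b_63 = 2;  b_64 = 3;  b_65 = 2;  b_66 = 4;  b_67 = 1;  b_68 = 0
  b_69 = 1;  b_70 = 0;  b_71 = 6;  b_72 = 1;  b_73 = 4;  b_74 = 0
  b_75 = 0;  b_76 = 2;  b_77 = 6;  b_78 = 2;  b_79 = 1;  b_80 = 4
  b_81 = 5;  b_82 = 1;  b_83 = 0;  b_84 = 5;  b_85 = 5;  b_86 = 3
  b_87 = 3;  b_88 = 5;  b_89 = 3;  b_90 = 2;  b_91 = 2;  b_92 = 2
  b_93 = 5;  b_94 = 0;  b_95 = 3;  b_96 = 1;  b_97 = 0;  b_98 = 4
  b_99 = 2;  b_100 = 2;  b_101 = 6;  b_102 = 3;  b_103 = 4;  b_104 = 5
  b_105 = 2;  b_106 = 3;  b_107 = 6;  b_108 = 2;  b_109 = 5;  b_110 = 2
  b_111 = 2;  b_112 = 3;  b_113 = 1;  b_114 = 1;  b_115 = 0;  b_116 = 3
  b_117 = 6;  b_118 = 1;  b_119 = 2;  b_120 = 1;  b_121 = 5;  b_122 = 1
  b_123 = 2;  b_124 = 4;  b_125 = 0;  b_126 = 4;  b_127 = 0;  b_128 = 3
  b_129 = 4;  b_130 = 2;  b_131 = 0;  b_132 = 0;  b_133 = 1;  b_134 = 3
  b_135 = 1;  b_136 = 4;  b_137 = 2;  b_138 = 6;  b_139 = 4;  b_140 = 0
  b_141 = 6;  b_142 = 6;  b_143 = 5;  b_144 = 5;  b_145 = 6;  b_146 = 5
  b_147 = 1;  b_148 = 1;  b_149 = 1;  b_150 = 6;  b_151 = 0;  b_152 = 5
  b_153 = 4;  b_154 = 0;  b_155 = 2;  b_156 = 1;  b_157 = 1;  b_158 = 3
  b_159 = 5;  b_160 = 2;  b_161 = 6;  b_162 = 1;  b_163 = 5;  b_164 = 3
  b_165 = 1;  b_166 = 6;  b_167 = 1;  b_168 = 1;  b_169 = 5;  b_170 = 4
  b_171 = 4;  b_172 = 0;  b_173 = 5;  b_174 = 3;  b_175 = 4;  b_176 = 1
  b_177 = 4;  b_178 = 6;  b_179 = 4;  b_180 = 1;  b_181 = 2;  b_182 = 0
  b_183 = 2;  b_184 = 0;  b_185 = 5;  b_186 = 2;  b_187 = 1;  b_188 = 0
  b_189 = 0;  b_190 = 4;  b_191 = 5;  b_192 = 4;  b_193 = 2;  b_194 = 1
  b_195 = 3;  b_196 = 2;  b_197 = 0;  b_198 = 3;  b_199 = 3;  b_200 = 6
  b_201 = 6;  b_202 = 3;  b_203 = 6;  b_204 = 4;  b_205 = 4;  b_206 = 4
  b_207 = 3;  b_208 = 0;  b_209 = 6;  b_210 = 2;  b_211 = 0;  b_212 = 1
  b_213 = 4;  b_214 = 4;  b_215 = 5;  b_216 = 6;  b_217 = 1;  b_218 = 3
  b_219 = 4;  b_220 = 6;  b_221 = 5;  b_222 = 4;  b_223 = 3;  b_224 = 4
  b_225 = 4;  b_226 = 6;  b_227 = 2;  b_228 = 2;  b_229 = 0;  b_230 = 6
  b_231 = 5;  b_232 = 2;  b_233 = 4;  b_234 = 2;  b_235 = 3;  b_236 = 2
  b_237 = 4;  b_238 = 1;  b_239 = 0;  b_240 = 1;  b_241 = 0;  b_242 = 6
  b_243 = 1;  b_244 = 4;  b_245 = 0;  b_246 = 0;  b_247 = 2;  b_248 = 6
  b_249 = 2;  b_250 = 1;  b_251 = 4;  b_252 = 5;  b_253 = 1;  b_254 = 0
  b_255 = 5;  b_256 = 5;  b_257 = 3;  b_258 = 3;  b_259 = 5;  b_260 = 3
b_261 = 3·3 + 6·5 + 4·3 = 2
b_262 = 3·2 + 6·3 + 4·5 = 2

2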